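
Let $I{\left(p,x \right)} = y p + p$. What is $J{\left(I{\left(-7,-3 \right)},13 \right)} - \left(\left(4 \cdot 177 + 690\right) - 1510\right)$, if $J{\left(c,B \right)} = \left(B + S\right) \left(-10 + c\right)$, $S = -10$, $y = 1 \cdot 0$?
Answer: $61$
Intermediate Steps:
$y = 0$
$I{\left(p,x \right)} = p$ ($I{\left(p,x \right)} = 0 p + p = 0 + p = p$)
$J{\left(c,B \right)} = \left(-10 + B\right) \left(-10 + c\right)$ ($J{\left(c,B \right)} = \left(B - 10\right) \left(-10 + c\right) = \left(-10 + B\right) \left(-10 + c\right)$)
$J{\left(I{\left(-7,-3 \right)},13 \right)} - \left(\left(4 \cdot 177 + 690\right) - 1510\right) = \left(100 - 130 - -70 + 13 \left(-7\right)\right) - \left(\left(4 \cdot 177 + 690\right) - 1510\right) = \left(100 - 130 + 70 - 91\right) - \left(\left(708 + 690\right) - 1510\right) = -51 - \left(1398 - 1510\right) = -51 - -112 = -51 + 112 = 61$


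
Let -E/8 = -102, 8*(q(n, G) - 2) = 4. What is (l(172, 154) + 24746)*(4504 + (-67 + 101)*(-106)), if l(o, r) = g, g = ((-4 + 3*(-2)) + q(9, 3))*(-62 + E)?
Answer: 17181900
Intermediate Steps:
q(n, G) = 5/2 (q(n, G) = 2 + (⅛)*4 = 2 + ½ = 5/2)
E = 816 (E = -8*(-102) = 816)
g = -5655 (g = ((-4 + 3*(-2)) + 5/2)*(-62 + 816) = ((-4 - 6) + 5/2)*754 = (-10 + 5/2)*754 = -15/2*754 = -5655)
l(o, r) = -5655
(l(172, 154) + 24746)*(4504 + (-67 + 101)*(-106)) = (-5655 + 24746)*(4504 + (-67 + 101)*(-106)) = 19091*(4504 + 34*(-106)) = 19091*(4504 - 3604) = 19091*900 = 17181900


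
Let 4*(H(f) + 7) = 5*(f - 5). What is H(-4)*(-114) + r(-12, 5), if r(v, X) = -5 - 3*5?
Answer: 4121/2 ≈ 2060.5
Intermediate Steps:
r(v, X) = -20 (r(v, X) = -5 - 15 = -20)
H(f) = -53/4 + 5*f/4 (H(f) = -7 + (5*(f - 5))/4 = -7 + (5*(-5 + f))/4 = -7 + (-25 + 5*f)/4 = -7 + (-25/4 + 5*f/4) = -53/4 + 5*f/4)
H(-4)*(-114) + r(-12, 5) = (-53/4 + (5/4)*(-4))*(-114) - 20 = (-53/4 - 5)*(-114) - 20 = -73/4*(-114) - 20 = 4161/2 - 20 = 4121/2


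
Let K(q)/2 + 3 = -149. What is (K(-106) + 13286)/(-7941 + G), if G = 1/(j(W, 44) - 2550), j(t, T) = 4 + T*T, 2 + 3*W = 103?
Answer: -7919020/4844011 ≈ -1.6348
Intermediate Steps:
W = 101/3 (W = -⅔ + (⅓)*103 = -⅔ + 103/3 = 101/3 ≈ 33.667)
j(t, T) = 4 + T²
K(q) = -304 (K(q) = -6 + 2*(-149) = -6 - 298 = -304)
G = -1/610 (G = 1/((4 + 44²) - 2550) = 1/((4 + 1936) - 2550) = 1/(1940 - 2550) = 1/(-610) = -1/610 ≈ -0.0016393)
(K(-106) + 13286)/(-7941 + G) = (-304 + 13286)/(-7941 - 1/610) = 12982/(-4844011/610) = 12982*(-610/4844011) = -7919020/4844011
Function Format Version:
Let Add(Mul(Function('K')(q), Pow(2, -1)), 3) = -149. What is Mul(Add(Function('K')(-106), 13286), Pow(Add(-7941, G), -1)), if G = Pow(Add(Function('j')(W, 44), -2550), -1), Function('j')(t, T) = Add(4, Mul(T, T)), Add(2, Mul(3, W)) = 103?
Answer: Rational(-7919020, 4844011) ≈ -1.6348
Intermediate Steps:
W = Rational(101, 3) (W = Add(Rational(-2, 3), Mul(Rational(1, 3), 103)) = Add(Rational(-2, 3), Rational(103, 3)) = Rational(101, 3) ≈ 33.667)
Function('j')(t, T) = Add(4, Pow(T, 2))
Function('K')(q) = -304 (Function('K')(q) = Add(-6, Mul(2, -149)) = Add(-6, -298) = -304)
G = Rational(-1, 610) (G = Pow(Add(Add(4, Pow(44, 2)), -2550), -1) = Pow(Add(Add(4, 1936), -2550), -1) = Pow(Add(1940, -2550), -1) = Pow(-610, -1) = Rational(-1, 610) ≈ -0.0016393)
Mul(Add(Function('K')(-106), 13286), Pow(Add(-7941, G), -1)) = Mul(Add(-304, 13286), Pow(Add(-7941, Rational(-1, 610)), -1)) = Mul(12982, Pow(Rational(-4844011, 610), -1)) = Mul(12982, Rational(-610, 4844011)) = Rational(-7919020, 4844011)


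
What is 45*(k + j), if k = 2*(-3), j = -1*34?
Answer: -1800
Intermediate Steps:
j = -34
k = -6
45*(k + j) = 45*(-6 - 34) = 45*(-40) = -1800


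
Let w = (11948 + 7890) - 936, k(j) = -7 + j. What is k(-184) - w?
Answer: -19093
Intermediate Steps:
w = 18902 (w = 19838 - 936 = 18902)
k(-184) - w = (-7 - 184) - 1*18902 = -191 - 18902 = -19093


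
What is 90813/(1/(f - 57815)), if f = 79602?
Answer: 1978542831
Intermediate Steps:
90813/(1/(f - 57815)) = 90813/(1/(79602 - 57815)) = 90813/(1/21787) = 90813*21787 = 1978542831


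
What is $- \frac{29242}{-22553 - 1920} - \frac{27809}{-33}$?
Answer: $\frac{681534643}{807609} \approx 843.89$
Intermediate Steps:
$- \frac{29242}{-22553 - 1920} - \frac{27809}{-33} = - \frac{29242}{-22553 - 1920} - - \frac{27809}{33} = - \frac{29242}{-24473} + \frac{27809}{33} = \left(-29242\right) \left(- \frac{1}{24473}\right) + \frac{27809}{33} = \frac{29242}{24473} + \frac{27809}{33} = \frac{681534643}{807609}$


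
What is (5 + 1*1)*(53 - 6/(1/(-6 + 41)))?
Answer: -942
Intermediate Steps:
(5 + 1*1)*(53 - 6/(1/(-6 + 41))) = (5 + 1)*(53 - 6/(1/35)) = 6*(53 - 6/1/35) = 6*(53 - 6*35) = 6*(53 - 210) = 6*(-157) = -942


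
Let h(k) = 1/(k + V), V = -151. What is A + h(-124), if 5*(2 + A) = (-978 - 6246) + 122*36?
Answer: -156311/275 ≈ -568.40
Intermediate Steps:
A = -2842/5 (A = -2 + ((-978 - 6246) + 122*36)/5 = -2 + (-7224 + 4392)/5 = -2 + (1/5)*(-2832) = -2 - 2832/5 = -2842/5 ≈ -568.40)
h(k) = 1/(-151 + k) (h(k) = 1/(k - 151) = 1/(-151 + k))
A + h(-124) = -2842/5 + 1/(-151 - 124) = -2842/5 + 1/(-275) = -2842/5 - 1/275 = -156311/275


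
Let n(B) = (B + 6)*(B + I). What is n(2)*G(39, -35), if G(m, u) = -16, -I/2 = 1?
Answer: 0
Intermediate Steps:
I = -2 (I = -2*1 = -2)
n(B) = (-2 + B)*(6 + B) (n(B) = (B + 6)*(B - 2) = (6 + B)*(-2 + B) = (-2 + B)*(6 + B))
n(2)*G(39, -35) = (-12 + 2² + 4*2)*(-16) = (-12 + 4 + 8)*(-16) = 0*(-16) = 0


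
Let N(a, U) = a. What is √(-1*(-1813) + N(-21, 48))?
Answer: 16*√7 ≈ 42.332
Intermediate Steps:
√(-1*(-1813) + N(-21, 48)) = √(-1*(-1813) - 21) = √(1813 - 21) = √1792 = 16*√7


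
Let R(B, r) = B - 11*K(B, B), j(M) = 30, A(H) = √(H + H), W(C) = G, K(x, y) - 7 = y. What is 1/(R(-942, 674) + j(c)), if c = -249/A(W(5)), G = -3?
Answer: 1/9373 ≈ 0.00010669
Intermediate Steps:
K(x, y) = 7 + y
W(C) = -3
A(H) = √2*√H (A(H) = √(2*H) = √2*√H)
c = 83*I*√6/2 (c = -249*(-I*√6/6) = -(-83)*I*√6/2 = 83*I*√6/2 ≈ 101.65*I)
R(B, r) = -77 - 10*B (R(B, r) = B - 11*(7 + B) = B + (-77 - 11*B) = -77 - 10*B)
1/(R(-942, 674) + j(c)) = 1/((-77 - 10*(-942)) + 30) = 1/((-77 + 9420) + 30) = 1/(9343 + 30) = 1/9373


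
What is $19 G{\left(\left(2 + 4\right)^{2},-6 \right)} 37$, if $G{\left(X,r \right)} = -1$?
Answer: $-703$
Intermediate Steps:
$19 G{\left(\left(2 + 4\right)^{2},-6 \right)} 37 = 19 \left(-1\right) 37 = \left(-19\right) 37 = -703$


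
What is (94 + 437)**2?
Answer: 281961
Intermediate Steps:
(94 + 437)**2 = 531**2 = 281961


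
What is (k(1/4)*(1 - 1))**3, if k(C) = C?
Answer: 0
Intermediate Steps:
(k(1/4)*(1 - 1))**3 = ((1 - 1)/4)**3 = ((1/4)*0)**3 = 0**3 = 0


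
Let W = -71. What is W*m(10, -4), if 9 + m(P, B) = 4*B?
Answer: 1775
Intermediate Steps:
m(P, B) = -9 + 4*B
W*m(10, -4) = -71*(-9 + 4*(-4)) = -71*(-9 - 16) = -71*(-25) = 1775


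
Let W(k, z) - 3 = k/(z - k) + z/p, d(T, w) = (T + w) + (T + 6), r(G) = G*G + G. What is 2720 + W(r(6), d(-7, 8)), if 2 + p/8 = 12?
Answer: 2722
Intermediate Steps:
p = 80 (p = -16 + 8*12 = -16 + 96 = 80)
r(G) = G + G² (r(G) = G² + G = G + G²)
d(T, w) = 6 + w + 2*T (d(T, w) = (T + w) + (6 + T) = 6 + w + 2*T)
W(k, z) = 3 + z/80 + k/(z - k) (W(k, z) = 3 + (k/(z - k) + z/80) = 3 + (z/80 + k/(z - k)) = 3 + z/80 + k/(z - k))
2720 + W(r(6), d(-7, 8)) = 2720 + (-(6 + 8 + 2*(-7))² - 240*(6 + 8 + 2*(-7)) + 160*(6*(1 + 6)) + (6*(1 + 6))*(6 + 8 + 2*(-7)))/(80*(6*(1 + 6) - (6 + 8 + 2*(-7)))) = 2720 + (-(6 + 8 - 14)² - 240*(6 + 8 - 14) + 160*(6*7) + (6*7)*(6 + 8 - 14))/(80*(6*7 - (6 + 8 - 14))) = 2720 + (-1*0² - 240*0 + 160*42 + 42*0)/(80*(42 - 1*0)) = 2720 + (-1*0 + 0 + 6720 + 0)/(80*(42 + 0)) = 2720 + (1/80)*(0 + 0 + 6720 + 0)/42 = 2720 + (1/80)*(1/42)*6720 = 2720 + 2 = 2722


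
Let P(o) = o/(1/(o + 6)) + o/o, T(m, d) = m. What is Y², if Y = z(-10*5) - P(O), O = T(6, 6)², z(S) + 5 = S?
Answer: 2458624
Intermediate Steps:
z(S) = -5 + S
O = 36 (O = 6² = 36)
P(o) = 1 + o*(6 + o) (P(o) = o/(1/(6 + o)) + 1 = o*(6 + o) + 1 = 1 + o*(6 + o))
Y = -1568 (Y = (-5 - 10*5) - (1 + 36² + 6*36) = (-5 - 50) - (1 + 1296 + 216) = -55 - 1*1513 = -55 - 1513 = -1568)
Y² = (-1568)² = 2458624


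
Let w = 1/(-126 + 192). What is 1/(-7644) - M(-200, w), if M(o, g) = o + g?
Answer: 16815515/84084 ≈ 199.98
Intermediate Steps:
w = 1/66 ≈ 0.015152
M(o, g) = g + o
1/(-7644) - M(-200, w) = 1/(-7644) - (1/66 - 200) = -1/7644 - 1*(-13199/66) = -1/7644 + 13199/66 = 16815515/84084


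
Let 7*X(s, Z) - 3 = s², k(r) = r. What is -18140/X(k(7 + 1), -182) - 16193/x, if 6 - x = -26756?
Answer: -3399323691/1793054 ≈ -1895.8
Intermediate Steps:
x = 26762 (x = 6 - 1*(-26756) = 6 + 26756 = 26762)
X(s, Z) = 3/7 + s²/7
-18140/X(k(7 + 1), -182) - 16193/x = -18140/(3/7 + (7 + 1)²/7) - 16193/26762 = -18140/(3/7 + (⅐)*8²) - 16193*1/26762 = -18140/(3/7 + (⅐)*64) - 16193/26762 = -18140/(3/7 + 64/7) - 16193/26762 = -18140/67/7 - 16193/26762 = -18140*7/67 - 16193/26762 = -126980/67 - 16193/26762 = -3399323691/1793054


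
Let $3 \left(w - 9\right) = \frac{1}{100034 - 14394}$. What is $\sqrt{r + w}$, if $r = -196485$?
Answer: $\frac{i \sqrt{3242241372017370}}{128460} \approx 443.26 i$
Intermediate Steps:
$w = \frac{2312281}{256920}$ ($w = 9 + \frac{1}{3 \left(100034 - 14394\right)} = 9 + \frac{1}{3 \cdot 85640} = 9 + \frac{1}{3} \cdot \frac{1}{85640} = 9 + \frac{1}{256920} = \frac{2312281}{256920} \approx 9.0$)
$\sqrt{r + w} = \sqrt{-196485 + \frac{2312281}{256920}} = \sqrt{- \frac{50478613919}{256920}} = \frac{i \sqrt{3242241372017370}}{128460}$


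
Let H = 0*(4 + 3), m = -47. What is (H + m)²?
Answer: 2209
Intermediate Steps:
H = 0 (H = 0*7 = 0)
(H + m)² = (0 - 47)² = (-47)² = 2209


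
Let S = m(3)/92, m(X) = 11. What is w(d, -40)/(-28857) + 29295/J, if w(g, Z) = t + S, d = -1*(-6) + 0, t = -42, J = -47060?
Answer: -969904160/1561711983 ≈ -0.62105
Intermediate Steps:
S = 11/92 ≈ 0.11957
d = 6 (d = 6 + 0 = 6)
w(g, Z) = -3853/92 (w(g, Z) = -42 + 11/92 = -3853/92)
w(d, -40)/(-28857) + 29295/J = -3853/92/(-28857) + 29295/(-47060) = -3853/92*(-1/28857) + 29295*(-1/47060) = 3853/2654844 - 5859/9412 = -969904160/1561711983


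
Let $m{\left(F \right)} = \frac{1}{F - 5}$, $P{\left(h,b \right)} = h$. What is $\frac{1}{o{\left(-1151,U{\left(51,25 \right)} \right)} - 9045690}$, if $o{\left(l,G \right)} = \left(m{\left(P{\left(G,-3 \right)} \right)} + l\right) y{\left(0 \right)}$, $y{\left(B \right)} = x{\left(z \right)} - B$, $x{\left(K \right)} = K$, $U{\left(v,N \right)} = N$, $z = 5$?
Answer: $- \frac{4}{36205779} \approx -1.1048 \cdot 10^{-7}$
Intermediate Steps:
$y{\left(B \right)} = 5 - B$
$m{\left(F \right)} = \frac{1}{-5 + F}$
$o{\left(l,G \right)} = 5 l + \frac{5}{-5 + G}$ ($o{\left(l,G \right)} = \left(\frac{1}{-5 + G} + l\right) \left(5 - 0\right) = \left(l + \frac{1}{-5 + G}\right) \left(5 + 0\right) = \left(l + \frac{1}{-5 + G}\right) 5 = 5 l + \frac{5}{-5 + G}$)
$\frac{1}{o{\left(-1151,U{\left(51,25 \right)} \right)} - 9045690} = \frac{1}{\frac{5 \left(1 - 1151 \left(-5 + 25\right)\right)}{-5 + 25} - 9045690} = \frac{1}{\frac{5 \left(1 - 23020\right)}{20} - 9045690} = \frac{1}{5 \cdot \frac{1}{20} \left(1 - 23020\right) - 9045690} = \frac{1}{5 \cdot \frac{1}{20} \left(-23019\right) - 9045690} = \frac{1}{- \frac{23019}{4} - 9045690} = \frac{1}{- \frac{36205779}{4}} = - \frac{4}{36205779}$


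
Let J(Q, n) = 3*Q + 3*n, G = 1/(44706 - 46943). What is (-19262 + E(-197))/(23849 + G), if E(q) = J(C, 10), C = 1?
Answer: -43015273/53350212 ≈ -0.80628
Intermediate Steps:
G = -1/2237 (G = 1/(-2237) = -1/2237 ≈ -0.00044703)
E(q) = 33 (E(q) = 3*1 + 3*10 = 3 + 30 = 33)
(-19262 + E(-197))/(23849 + G) = (-19262 + 33)/(23849 - 1/2237) = -19229/53350212/2237 = -19229*2237/53350212 = -43015273/53350212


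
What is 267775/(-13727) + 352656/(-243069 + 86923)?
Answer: -23326452031/1071708071 ≈ -21.766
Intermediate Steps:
267775/(-13727) + 352656/(-243069 + 86923) = 267775*(-1/13727) + 352656/(-156146) = -267775/13727 + 352656*(-1/156146) = -267775/13727 - 176328/78073 = -23326452031/1071708071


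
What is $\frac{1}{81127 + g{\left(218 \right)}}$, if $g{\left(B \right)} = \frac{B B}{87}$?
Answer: $\frac{87}{7105573} \approx 1.2244 \cdot 10^{-5}$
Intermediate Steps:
$g{\left(B \right)} = \frac{B^{2}}{87}$ ($g{\left(B \right)} = B^{2} \cdot \frac{1}{87} = \frac{B^{2}}{87}$)
$\frac{1}{81127 + g{\left(218 \right)}} = \frac{1}{81127 + \frac{218^{2}}{87}} = \frac{1}{81127 + \frac{1}{87} \cdot 47524} = \frac{1}{81127 + \frac{47524}{87}} = \frac{1}{\frac{7105573}{87}} = \frac{87}{7105573}$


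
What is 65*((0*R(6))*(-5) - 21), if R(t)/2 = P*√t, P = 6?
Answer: -1365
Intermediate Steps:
R(t) = 12*√t (R(t) = 2*(6*√t) = 12*√t)
65*((0*R(6))*(-5) - 21) = 65*((0*(12*√6))*(-5) - 21) = 65*(0*(-5) - 21) = 65*(0 - 21) = 65*(-21) = -1365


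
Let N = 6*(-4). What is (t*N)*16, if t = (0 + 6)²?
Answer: -13824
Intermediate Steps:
N = -24
t = 36 (t = 6² = 36)
(t*N)*16 = (36*(-24))*16 = -864*16 = -13824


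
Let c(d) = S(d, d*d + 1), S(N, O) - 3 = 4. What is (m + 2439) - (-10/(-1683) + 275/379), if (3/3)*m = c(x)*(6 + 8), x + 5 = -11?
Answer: 1617776594/637857 ≈ 2536.3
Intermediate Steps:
x = -16 (x = -5 - 11 = -16)
S(N, O) = 7 (S(N, O) = 3 + 4 = 7)
c(d) = 7
m = 98 (m = 7*(6 + 8) = 7*14 = 98)
(m + 2439) - (-10/(-1683) + 275/379) = (98 + 2439) - (-10/(-1683) + 275/379) = 2537 - (-10*(-1/1683) + 275*(1/379)) = 2537 - (10/1683 + 275/379) = 2537 - 1*466615/637857 = 2537 - 466615/637857 = 1617776594/637857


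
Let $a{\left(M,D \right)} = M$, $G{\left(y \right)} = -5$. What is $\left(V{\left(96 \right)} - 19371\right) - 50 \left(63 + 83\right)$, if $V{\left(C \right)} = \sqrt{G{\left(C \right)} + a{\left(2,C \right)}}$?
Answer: $-26671 + i \sqrt{3} \approx -26671.0 + 1.732 i$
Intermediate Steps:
$V{\left(C \right)} = i \sqrt{3}$ ($V{\left(C \right)} = \sqrt{-5 + 2} = \sqrt{-3} = i \sqrt{3}$)
$\left(V{\left(96 \right)} - 19371\right) - 50 \left(63 + 83\right) = \left(i \sqrt{3} - 19371\right) - 50 \left(63 + 83\right) = \left(-19371 + i \sqrt{3}\right) - 7300 = -26671 + i \sqrt{3}$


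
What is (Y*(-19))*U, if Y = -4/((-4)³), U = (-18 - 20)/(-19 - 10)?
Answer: -361/232 ≈ -1.5560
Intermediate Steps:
U = 38/29 (U = -38/(-29) = -38*(-1/29) = 38/29 ≈ 1.3103)
Y = 1/16 (Y = -4/(-64) = -4*(-1/64) = 1/16 ≈ 0.062500)
(Y*(-19))*U = ((1/16)*(-19))*(38/29) = -19/16*38/29 = -361/232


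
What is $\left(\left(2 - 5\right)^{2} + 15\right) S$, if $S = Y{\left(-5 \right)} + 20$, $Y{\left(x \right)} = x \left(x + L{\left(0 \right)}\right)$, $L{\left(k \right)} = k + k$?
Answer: $1080$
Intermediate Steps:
$L{\left(k \right)} = 2 k$
$Y{\left(x \right)} = x^{2}$ ($Y{\left(x \right)} = x \left(x + 2 \cdot 0\right) = x \left(x + 0\right) = x x = x^{2}$)
$S = 45$ ($S = \left(-5\right)^{2} + 20 = 25 + 20 = 45$)
$\left(\left(2 - 5\right)^{2} + 15\right) S = \left(\left(2 - 5\right)^{2} + 15\right) 45 = \left(\left(-3\right)^{2} + 15\right) 45 = \left(9 + 15\right) 45 = 24 \cdot 45 = 1080$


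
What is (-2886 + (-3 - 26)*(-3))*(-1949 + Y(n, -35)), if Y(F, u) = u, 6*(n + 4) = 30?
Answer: 5553216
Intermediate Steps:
n = 1 (n = -4 + (⅙)*30 = -4 + 5 = 1)
(-2886 + (-3 - 26)*(-3))*(-1949 + Y(n, -35)) = (-2886 + (-3 - 26)*(-3))*(-1949 - 35) = (-2886 - 29*(-3))*(-1984) = (-2886 + 87)*(-1984) = -2799*(-1984) = 5553216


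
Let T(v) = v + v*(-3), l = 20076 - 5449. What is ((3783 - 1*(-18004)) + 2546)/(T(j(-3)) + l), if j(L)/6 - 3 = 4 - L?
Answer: 24333/14507 ≈ 1.6773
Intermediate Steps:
j(L) = 42 - 6*L (j(L) = 18 + 6*(4 - L) = 18 + (24 - 6*L) = 42 - 6*L)
l = 14627
T(v) = -2*v (T(v) = v - 3*v = -2*v)
((3783 - 1*(-18004)) + 2546)/(T(j(-3)) + l) = ((3783 - 1*(-18004)) + 2546)/(-2*(42 - 6*(-3)) + 14627) = ((3783 + 18004) + 2546)/(-2*(42 + 18) + 14627) = (21787 + 2546)/(-2*60 + 14627) = 24333/(-120 + 14627) = 24333/14507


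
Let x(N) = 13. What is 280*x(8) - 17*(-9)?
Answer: 3793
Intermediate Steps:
280*x(8) - 17*(-9) = 280*13 - 17*(-9) = 3640 + 153 = 3793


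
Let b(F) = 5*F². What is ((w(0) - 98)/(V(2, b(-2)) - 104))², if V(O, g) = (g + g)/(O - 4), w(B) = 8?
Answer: 2025/3844 ≈ 0.52680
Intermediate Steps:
V(O, g) = 2*g/(-4 + O) (V(O, g) = (2*g)/(-4 + O) = 2*g/(-4 + O))
((w(0) - 98)/(V(2, b(-2)) - 104))² = ((8 - 98)/(2*(5*(-2)²)/(-4 + 2) - 104))² = (-90/(2*(5*4)/(-2) - 104))² = (-90/(2*20*(-½) - 104))² = (-90/(-20 - 104))² = (-90/(-124))² = (-90*(-1/124))² = (45/62)² = 2025/3844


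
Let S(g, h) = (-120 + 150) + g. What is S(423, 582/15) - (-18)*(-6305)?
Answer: -113037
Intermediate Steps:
S(g, h) = 30 + g
S(423, 582/15) - (-18)*(-6305) = (30 + 423) - (-18)*(-6305) = 453 - 1*113490 = 453 - 113490 = -113037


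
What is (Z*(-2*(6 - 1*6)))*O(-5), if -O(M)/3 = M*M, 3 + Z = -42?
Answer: 0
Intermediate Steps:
Z = -45 (Z = -3 - 42 = -45)
O(M) = -3*M**2 (O(M) = -3*M*M = -3*M**2)
(Z*(-2*(6 - 1*6)))*O(-5) = (-(-90)*(6 - 1*6))*(-3*(-5)**2) = (-(-90)*(6 - 6))*(-3*25) = -(-90)*0*(-75) = -45*0*(-75) = 0*(-75) = 0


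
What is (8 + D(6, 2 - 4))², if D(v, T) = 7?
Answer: 225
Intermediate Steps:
(8 + D(6, 2 - 4))² = (8 + 7)² = 15² = 225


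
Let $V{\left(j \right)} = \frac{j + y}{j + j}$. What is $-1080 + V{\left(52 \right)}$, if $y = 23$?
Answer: $- \frac{112245}{104} \approx -1079.3$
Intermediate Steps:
$V{\left(j \right)} = \frac{23 + j}{2 j}$ ($V{\left(j \right)} = \frac{j + 23}{j + j} = \frac{23 + j}{2 j}$)
$-1080 + V{\left(52 \right)} = -1080 + \frac{23 + 52}{2 \cdot 52} = -1080 + \frac{1}{2} \cdot \frac{1}{52} \cdot 75 = -1080 + \frac{75}{104} = - \frac{112245}{104}$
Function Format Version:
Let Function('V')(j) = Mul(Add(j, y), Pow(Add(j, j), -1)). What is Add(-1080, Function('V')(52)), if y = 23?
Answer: Rational(-112245, 104) ≈ -1079.3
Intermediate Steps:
Function('V')(j) = Mul(Rational(1, 2), Pow(j, -1), Add(23, j)) (Function('V')(j) = Mul(Add(j, 23), Pow(Add(j, j), -1)) = Mul(Add(23, j), Pow(Mul(2, j), -1)) = Mul(Add(23, j), Mul(Rational(1, 2), Pow(j, -1))) = Mul(Rational(1, 2), Pow(j, -1), Add(23, j)))
Add(-1080, Function('V')(52)) = Add(-1080, Mul(Rational(1, 2), Pow(52, -1), Add(23, 52))) = Add(-1080, Mul(Rational(1, 2), Rational(1, 52), 75)) = Add(-1080, Rational(75, 104)) = Rational(-112245, 104)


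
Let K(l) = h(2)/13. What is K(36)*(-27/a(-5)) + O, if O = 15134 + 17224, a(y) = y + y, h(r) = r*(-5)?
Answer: 420627/13 ≈ 32356.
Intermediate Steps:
h(r) = -5*r
a(y) = 2*y
K(l) = -10/13 (K(l) = -5*2/13 = -10*1/13 = -10/13)
O = 32358
K(36)*(-27/a(-5)) + O = -(-270)/(13*(2*(-5))) + 32358 = -(-270)/(13*(-10)) + 32358 = -(-270)*(-1)/(13*10) + 32358 = -10/13*27/10 + 32358 = -27/13 + 32358 = 420627/13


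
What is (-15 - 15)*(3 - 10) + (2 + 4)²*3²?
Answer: 534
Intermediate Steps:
(-15 - 15)*(3 - 10) + (2 + 4)²*3² = -30*(-7) + 6²*9 = 210 + 36*9 = 210 + 324 = 534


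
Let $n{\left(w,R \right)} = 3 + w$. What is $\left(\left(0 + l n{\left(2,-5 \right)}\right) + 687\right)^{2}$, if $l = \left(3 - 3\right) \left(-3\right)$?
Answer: $471969$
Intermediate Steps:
$l = 0$ ($l = 0 \left(-3\right) = 0$)
$\left(\left(0 + l n{\left(2,-5 \right)}\right) + 687\right)^{2} = \left(\left(0 + 0 \left(3 + 2\right)\right) + 687\right)^{2} = \left(\left(0 + 0 \cdot 5\right) + 687\right)^{2} = \left(\left(0 + 0\right) + 687\right)^{2} = \left(0 + 687\right)^{2} = 687^{2} = 471969$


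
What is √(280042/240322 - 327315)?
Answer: I*√4725975110868734/120161 ≈ 572.11*I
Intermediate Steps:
√(280042/240322 - 327315) = √(280042*(1/240322) - 327315) = √(140021/120161 - 327315) = √(-39330357694/120161) = I*√4725975110868734/120161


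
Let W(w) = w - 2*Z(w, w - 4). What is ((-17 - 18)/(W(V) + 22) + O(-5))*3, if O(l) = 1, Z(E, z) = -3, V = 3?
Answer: -12/31 ≈ -0.38710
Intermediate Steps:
W(w) = 6 + w (W(w) = w - 2*(-3) = w + 6 = 6 + w)
((-17 - 18)/(W(V) + 22) + O(-5))*3 = ((-17 - 18)/((6 + 3) + 22) + 1)*3 = (-35/(9 + 22) + 1)*3 = (-35/31 + 1)*3 = -4/31*3 = -12/31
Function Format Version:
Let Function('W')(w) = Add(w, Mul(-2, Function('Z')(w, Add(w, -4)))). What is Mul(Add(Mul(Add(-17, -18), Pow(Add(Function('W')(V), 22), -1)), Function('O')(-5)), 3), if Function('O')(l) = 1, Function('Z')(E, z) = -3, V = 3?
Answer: Rational(-12, 31) ≈ -0.38710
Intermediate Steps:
Function('W')(w) = Add(6, w) (Function('W')(w) = Add(w, Mul(-2, -3)) = Add(w, 6) = Add(6, w))
Mul(Add(Mul(Add(-17, -18), Pow(Add(Function('W')(V), 22), -1)), Function('O')(-5)), 3) = Mul(Add(Mul(Add(-17, -18), Pow(Add(Add(6, 3), 22), -1)), 1), 3) = Mul(Add(Mul(-35, Pow(Add(9, 22), -1)), 1), 3) = Mul(Add(Mul(-35, Pow(31, -1)), 1), 3) = Mul(Add(Mul(-35, Rational(1, 31)), 1), 3) = Mul(Add(Rational(-35, 31), 1), 3) = Mul(Rational(-4, 31), 3) = Rational(-12, 31)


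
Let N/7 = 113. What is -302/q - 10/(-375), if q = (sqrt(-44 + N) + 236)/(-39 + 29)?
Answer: 53563898/4121175 - 9060*sqrt(83)/54949 ≈ 11.495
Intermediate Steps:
N = 791 (N = 7*113 = 791)
q = -118/5 - 3*sqrt(83)/10 (q = (sqrt(-44 + 791) + 236)/(-39 + 29) = (sqrt(747) + 236)/(-10) = (3*sqrt(83) + 236)*(-1/10) = (236 + 3*sqrt(83))*(-1/10) = -118/5 - 3*sqrt(83)/10 ≈ -26.333)
-302/q - 10/(-375) = -302/(-118/5 - 3*sqrt(83)/10) - 10/(-375) = -302/(-118/5 - 3*sqrt(83)/10) - 10*(-1/375) = -302/(-118/5 - 3*sqrt(83)/10) + 2/75 = 2/75 - 302/(-118/5 - 3*sqrt(83)/10)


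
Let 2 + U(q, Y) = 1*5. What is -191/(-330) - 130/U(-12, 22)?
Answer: -4703/110 ≈ -42.755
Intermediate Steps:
U(q, Y) = 3 (U(q, Y) = -2 + 1*5 = -2 + 5 = 3)
-191/(-330) - 130/U(-12, 22) = -191/(-330) - 130/3 = -191*(-1/330) - 130*1/3 = 191/330 - 130/3 = -4703/110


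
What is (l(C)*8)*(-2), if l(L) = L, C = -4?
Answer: 64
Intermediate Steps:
(l(C)*8)*(-2) = -4*8*(-2) = -32*(-2) = 64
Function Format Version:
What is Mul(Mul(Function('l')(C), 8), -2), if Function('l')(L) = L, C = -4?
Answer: 64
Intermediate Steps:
Mul(Mul(Function('l')(C), 8), -2) = Mul(Mul(-4, 8), -2) = Mul(-32, -2) = 64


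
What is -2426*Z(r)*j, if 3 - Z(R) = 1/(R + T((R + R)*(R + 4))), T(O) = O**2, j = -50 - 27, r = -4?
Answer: 1214213/2 ≈ 6.0711e+5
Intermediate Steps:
j = -77
Z(R) = 3 - 1/(R + 4*R**2*(4 + R)**2) (Z(R) = 3 - 1/(R + ((R + R)*(R + 4))**2) = 3 - 1/(R + ((2*R)*(4 + R))**2) = 3 - 1/(R + (2*R*(4 + R))**2) = 3 - 1/(R + 4*R**2*(4 + R)**2))
-2426*Z(r)*j = -2426*(-1 + 3*(-4) + 12*(-4)**2*(4 - 4)**2)/((-4)*(1 + 4*(-4)*(4 - 4)**2))*(-77) = -2426*(-(-1 - 12 + 12*16*0**2)/(4*(1 + 4*(-4)*0**2)))*(-77) = -2426*(-(-1 - 12 + 12*16*0)/(4*(1 + 4*(-4)*0)))*(-77) = -2426*(-(-1 - 12 + 0)/(4*(1 + 0)))*(-77) = -2426*(-1/4*(-13)/1)*(-77) = -2426*(-1/4*1*(-13))*(-77) = -15769*(-77)/2 = -2426*(-1001/4) = 1214213/2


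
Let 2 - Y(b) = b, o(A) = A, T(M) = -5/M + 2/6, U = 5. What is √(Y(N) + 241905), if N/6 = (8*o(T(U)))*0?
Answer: √241907 ≈ 491.84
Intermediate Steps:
T(M) = ⅓ - 5/M (T(M) = -5/M + 2*(⅙) = -5/M + ⅓ = ⅓ - 5/M)
N = 0 (N = 6*((8*((⅓)*(-15 + 5)/5))*0) = 6*((8*((⅓)*(⅕)*(-10)))*0) = 6*((8*(-⅔))*0) = 6*(-16/3*0) = 6*0 = 0)
Y(b) = 2 - b
√(Y(N) + 241905) = √((2 - 1*0) + 241905) = √((2 + 0) + 241905) = √(2 + 241905) = √241907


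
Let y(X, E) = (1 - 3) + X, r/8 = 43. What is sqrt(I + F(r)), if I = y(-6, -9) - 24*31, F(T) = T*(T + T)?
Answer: 4*sqrt(14745) ≈ 485.72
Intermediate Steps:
r = 344 (r = 8*43 = 344)
F(T) = 2*T**2 (F(T) = T*(2*T) = 2*T**2)
y(X, E) = -2 + X
I = -752 (I = (-2 - 6) - 24*31 = -8 - 744 = -752)
sqrt(I + F(r)) = sqrt(-752 + 2*344**2) = sqrt(-752 + 2*118336) = sqrt(-752 + 236672) = sqrt(235920) = 4*sqrt(14745)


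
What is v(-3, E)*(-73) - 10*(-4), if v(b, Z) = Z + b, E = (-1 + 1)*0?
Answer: 259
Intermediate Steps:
E = 0 (E = 0*0 = 0)
v(-3, E)*(-73) - 10*(-4) = (0 - 3)*(-73) - 10*(-4) = -3*(-73) + 40 = 219 + 40 = 259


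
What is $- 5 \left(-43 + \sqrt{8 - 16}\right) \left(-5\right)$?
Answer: $-1075 + 50 i \sqrt{2} \approx -1075.0 + 70.711 i$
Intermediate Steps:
$- 5 \left(-43 + \sqrt{8 - 16}\right) \left(-5\right) = - 5 \left(-43 + \sqrt{-8}\right) \left(-5\right) = - 5 \left(-43 + 2 i \sqrt{2}\right) \left(-5\right) = - 5 \left(215 - 10 i \sqrt{2}\right) = -1075 + 50 i \sqrt{2}$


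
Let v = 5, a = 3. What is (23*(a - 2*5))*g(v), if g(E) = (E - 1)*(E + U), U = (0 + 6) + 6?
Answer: -10948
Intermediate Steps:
U = 12 (U = 6 + 6 = 12)
g(E) = (-1 + E)*(12 + E) (g(E) = (E - 1)*(E + 12) = (-1 + E)*(12 + E))
(23*(a - 2*5))*g(v) = (23*(3 - 2*5))*(-12 + 5² + 11*5) = (23*(3 - 10))*(-12 + 25 + 55) = (23*(-7))*68 = -161*68 = -10948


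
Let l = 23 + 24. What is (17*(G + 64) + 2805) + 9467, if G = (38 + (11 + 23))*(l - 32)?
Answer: 31720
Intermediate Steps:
l = 47
G = 1080 (G = (38 + (11 + 23))*(47 - 32) = (38 + 34)*15 = 72*15 = 1080)
(17*(G + 64) + 2805) + 9467 = (17*(1080 + 64) + 2805) + 9467 = (17*1144 + 2805) + 9467 = (19448 + 2805) + 9467 = 22253 + 9467 = 31720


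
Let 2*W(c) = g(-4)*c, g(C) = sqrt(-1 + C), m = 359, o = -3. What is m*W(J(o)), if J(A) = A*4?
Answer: -2154*I*sqrt(5) ≈ -4816.5*I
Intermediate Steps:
J(A) = 4*A
W(c) = I*c*sqrt(5)/2 (W(c) = (sqrt(-1 - 4)*c)/2 = (sqrt(-5)*c)/2 = ((I*sqrt(5))*c)/2 = (I*c*sqrt(5))/2 = I*c*sqrt(5)/2)
m*W(J(o)) = 359*(I*(4*(-3))*sqrt(5)/2) = 359*((1/2)*I*(-12)*sqrt(5)) = 359*(-6*I*sqrt(5)) = -2154*I*sqrt(5)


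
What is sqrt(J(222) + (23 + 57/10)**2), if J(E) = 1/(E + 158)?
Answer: sqrt(7433826)/95 ≈ 28.700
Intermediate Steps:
J(E) = 1/(158 + E)
sqrt(J(222) + (23 + 57/10)**2) = sqrt(1/(158 + 222) + (23 + 57/10)**2) = sqrt(1/380 + (23 + 57*(1/10))**2) = sqrt(1/380 + (23 + 57/10)**2) = sqrt(1/380 + (287/10)**2) = sqrt(1/380 + 82369/100) = sqrt(391254/475) = sqrt(7433826)/95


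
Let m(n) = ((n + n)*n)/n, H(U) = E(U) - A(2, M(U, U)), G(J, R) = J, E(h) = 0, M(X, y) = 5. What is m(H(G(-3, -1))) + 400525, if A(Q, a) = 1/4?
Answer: 801049/2 ≈ 4.0052e+5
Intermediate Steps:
A(Q, a) = ¼
H(U) = -¼ (H(U) = 0 - 1*¼ = 0 - ¼ = -¼)
m(n) = 2*n (m(n) = ((2*n)*n)/n = (2*n²)/n = 2*n)
m(H(G(-3, -1))) + 400525 = 2*(-¼) + 400525 = -½ + 400525 = 801049/2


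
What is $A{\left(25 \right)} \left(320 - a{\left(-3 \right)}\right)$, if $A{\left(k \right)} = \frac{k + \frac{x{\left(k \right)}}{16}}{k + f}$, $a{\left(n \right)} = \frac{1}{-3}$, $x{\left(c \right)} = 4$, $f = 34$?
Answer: $\frac{97061}{708} \approx 137.09$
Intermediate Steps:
$a{\left(n \right)} = - \frac{1}{3}$
$A{\left(k \right)} = \frac{\frac{1}{4} + k}{34 + k}$ ($A{\left(k \right)} = \frac{k + \frac{4}{16}}{k + 34} = \frac{k + 4 \cdot \frac{1}{16}}{34 + k} = \frac{k + \frac{1}{4}}{34 + k} = \frac{\frac{1}{4} + k}{34 + k}$)
$A{\left(25 \right)} \left(320 - a{\left(-3 \right)}\right) = \frac{\frac{1}{4} + 25}{34 + 25} \left(320 - - \frac{1}{3}\right) = \frac{1}{59} \cdot \frac{101}{4} \left(320 + \frac{1}{3}\right) = \frac{1}{59} \cdot \frac{101}{4} \cdot \frac{961}{3} = \frac{101}{236} \cdot \frac{961}{3} = \frac{97061}{708}$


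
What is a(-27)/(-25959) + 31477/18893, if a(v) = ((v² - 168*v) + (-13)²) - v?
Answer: 713936770/490443387 ≈ 1.4557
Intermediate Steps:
a(v) = 169 + v² - 169*v (a(v) = ((v² - 168*v) + 169) - v = (169 + v² - 168*v) - v = 169 + v² - 169*v)
a(-27)/(-25959) + 31477/18893 = (169 + (-27)² - 169*(-27))/(-25959) + 31477/18893 = (169 + 729 + 4563)*(-1/25959) + 31477*(1/18893) = 5461*(-1/25959) + 31477/18893 = -5461/25959 + 31477/18893 = 713936770/490443387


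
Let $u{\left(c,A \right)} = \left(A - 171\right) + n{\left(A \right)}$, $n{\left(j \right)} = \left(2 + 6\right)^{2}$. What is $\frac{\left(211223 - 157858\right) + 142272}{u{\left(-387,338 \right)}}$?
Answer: $\frac{195637}{231} \approx 846.91$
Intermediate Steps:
$n{\left(j \right)} = 64$ ($n{\left(j \right)} = 8^{2} = 64$)
$u{\left(c,A \right)} = -107 + A$ ($u{\left(c,A \right)} = \left(A - 171\right) + 64 = \left(-171 + A\right) + 64 = -107 + A$)
$\frac{\left(211223 - 157858\right) + 142272}{u{\left(-387,338 \right)}} = \frac{\left(211223 - 157858\right) + 142272}{-107 + 338} = \frac{53365 + 142272}{231} = 195637 \cdot \frac{1}{231} = \frac{195637}{231}$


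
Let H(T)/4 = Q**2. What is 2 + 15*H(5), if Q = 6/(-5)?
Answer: 442/5 ≈ 88.400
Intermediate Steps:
Q = -6/5 (Q = 6*(-1/5) = -6/5 ≈ -1.2000)
H(T) = 144/25 (H(T) = 4*(-6/5)**2 = 4*(36/25) = 144/25)
2 + 15*H(5) = 2 + 15*(144/25) = 2 + 432/5 = 442/5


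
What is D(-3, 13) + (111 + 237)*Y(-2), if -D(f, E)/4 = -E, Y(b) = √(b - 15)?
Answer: 52 + 348*I*√17 ≈ 52.0 + 1434.8*I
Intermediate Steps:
Y(b) = √(-15 + b)
D(f, E) = 4*E (D(f, E) = -(-4)*E = 4*E)
D(-3, 13) + (111 + 237)*Y(-2) = 4*13 + (111 + 237)*√(-15 - 2) = 52 + 348*√(-17) = 52 + 348*(I*√17) = 52 + 348*I*√17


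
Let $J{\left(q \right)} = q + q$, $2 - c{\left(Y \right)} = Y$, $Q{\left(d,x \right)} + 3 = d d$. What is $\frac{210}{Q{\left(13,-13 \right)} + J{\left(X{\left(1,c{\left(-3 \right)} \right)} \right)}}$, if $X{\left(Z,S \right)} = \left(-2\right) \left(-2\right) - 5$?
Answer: $\frac{105}{82} \approx 1.2805$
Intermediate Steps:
$Q{\left(d,x \right)} = -3 + d^{2}$ ($Q{\left(d,x \right)} = -3 + d d = -3 + d^{2}$)
$c{\left(Y \right)} = 2 - Y$
$X{\left(Z,S \right)} = -1$ ($X{\left(Z,S \right)} = 4 - 5 = -1$)
$J{\left(q \right)} = 2 q$
$\frac{210}{Q{\left(13,-13 \right)} + J{\left(X{\left(1,c{\left(-3 \right)} \right)} \right)}} = \frac{210}{\left(-3 + 13^{2}\right) + 2 \left(-1\right)} = \frac{210}{\left(-3 + 169\right) - 2} = \frac{210}{166 - 2} = \frac{210}{164} = 210 \cdot \frac{1}{164} = \frac{105}{82}$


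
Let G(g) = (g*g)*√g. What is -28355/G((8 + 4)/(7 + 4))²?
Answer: -4566601105/248832 ≈ -18352.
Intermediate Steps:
G(g) = g^(5/2) (G(g) = g²*√g = g^(5/2))
-28355/G((8 + 4)/(7 + 4))² = -28355*(7 + 4)⁵/(8 + 4)⁵ = -28355/(((12/11)^(5/2))²) = -28355/((288*√33/1331)²) = -28355/248832/161051 = -28355*161051/248832 = -4566601105/248832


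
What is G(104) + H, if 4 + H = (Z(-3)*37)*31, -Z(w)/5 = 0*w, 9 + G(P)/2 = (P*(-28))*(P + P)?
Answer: -1211414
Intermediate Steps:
G(P) = -18 - 112*P**2 (G(P) = -18 + 2*((P*(-28))*(P + P)) = -18 + 2*((-28*P)*(2*P)) = -18 + 2*(-56*P**2) = -18 - 112*P**2)
Z(w) = 0 (Z(w) = -0*w = -5*0 = 0)
H = -4 (H = -4 + (0*37)*31 = -4 + 0*31 = -4 + 0 = -4)
G(104) + H = (-18 - 112*104**2) - 4 = (-18 - 112*10816) - 4 = (-18 - 1211392) - 4 = -1211410 - 4 = -1211414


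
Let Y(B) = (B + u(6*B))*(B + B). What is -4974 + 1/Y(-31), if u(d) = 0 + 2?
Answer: -8943251/1798 ≈ -4974.0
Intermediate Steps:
u(d) = 2
Y(B) = 2*B*(2 + B) (Y(B) = (B + 2)*(B + B) = (2 + B)*(2*B) = 2*B*(2 + B))
-4974 + 1/Y(-31) = -4974 + 1/(2*(-31)*(2 - 31)) = -4974 + 1/(2*(-31)*(-29)) = -4974 + 1/1798 = -8943251/1798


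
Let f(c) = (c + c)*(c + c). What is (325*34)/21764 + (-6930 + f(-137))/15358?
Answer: 413208861/83562878 ≈ 4.9449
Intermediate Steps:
f(c) = 4*c² (f(c) = (2*c)*(2*c) = 4*c²)
(325*34)/21764 + (-6930 + f(-137))/15358 = (325*34)/21764 + (-6930 + 4*(-137)²)/15358 = 11050*(1/21764) + (-6930 + 4*18769)*(1/15358) = 5525/10882 + (-6930 + 75076)*(1/15358) = 5525/10882 + 68146*(1/15358) = 5525/10882 + 34073/7679 = 413208861/83562878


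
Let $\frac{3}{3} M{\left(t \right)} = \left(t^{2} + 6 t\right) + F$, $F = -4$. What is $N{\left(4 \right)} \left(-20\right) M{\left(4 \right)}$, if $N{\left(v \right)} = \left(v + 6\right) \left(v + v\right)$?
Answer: $-57600$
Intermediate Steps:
$N{\left(v \right)} = 2 v \left(6 + v\right)$ ($N{\left(v \right)} = \left(6 + v\right) 2 v = 2 v \left(6 + v\right)$)
$M{\left(t \right)} = -4 + t^{2} + 6 t$ ($M{\left(t \right)} = \left(t^{2} + 6 t\right) - 4 = -4 + t^{2} + 6 t$)
$N{\left(4 \right)} \left(-20\right) M{\left(4 \right)} = 2 \cdot 4 \left(6 + 4\right) \left(-20\right) \left(-4 + 4^{2} + 6 \cdot 4\right) = 2 \cdot 4 \cdot 10 \left(-20\right) \left(-4 + 16 + 24\right) = 80 \left(-20\right) 36 = \left(-1600\right) 36 = -57600$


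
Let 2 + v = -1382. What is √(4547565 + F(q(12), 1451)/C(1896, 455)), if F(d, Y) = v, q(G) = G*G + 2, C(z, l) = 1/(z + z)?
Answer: I*√700563 ≈ 837.0*I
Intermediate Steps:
v = -1384 (v = -2 - 1382 = -1384)
C(z, l) = 1/(2*z)
q(G) = 2 + G² (q(G) = G² + 2 = 2 + G²)
F(d, Y) = -1384
√(4547565 + F(q(12), 1451)/C(1896, 455)) = √(4547565 - 1384/((½)/1896)) = √(4547565 - 1384/((½)*(1/1896))) = √(4547565 - 1384/1/3792) = √(4547565 - 1384*3792) = √(4547565 - 5248128) = √(-700563) = I*√700563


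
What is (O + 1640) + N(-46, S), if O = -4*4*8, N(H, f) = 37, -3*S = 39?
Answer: 1549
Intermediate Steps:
S = -13 (S = -⅓*39 = -13)
O = -128 (O = -16*8 = -128)
(O + 1640) + N(-46, S) = (-128 + 1640) + 37 = 1512 + 37 = 1549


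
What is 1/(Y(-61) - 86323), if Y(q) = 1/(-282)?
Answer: -282/24343087 ≈ -1.1584e-5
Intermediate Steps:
Y(q) = -1/282
1/(Y(-61) - 86323) = 1/(-1/282 - 86323) = 1/(-24343087/282) = -282/24343087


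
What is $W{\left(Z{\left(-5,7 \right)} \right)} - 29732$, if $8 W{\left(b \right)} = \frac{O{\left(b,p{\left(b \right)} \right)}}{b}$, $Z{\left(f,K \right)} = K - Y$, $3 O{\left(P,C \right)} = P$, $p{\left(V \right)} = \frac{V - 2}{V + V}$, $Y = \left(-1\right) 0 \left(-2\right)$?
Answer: $- \frac{713567}{24} \approx -29732.0$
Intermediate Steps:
$Y = 0$ ($Y = 0 \left(-2\right) = 0$)
$p{\left(V \right)} = \frac{-2 + V}{2 V}$
$O{\left(P,C \right)} = \frac{P}{3}$
$Z{\left(f,K \right)} = K$ ($Z{\left(f,K \right)} = K - 0 = K + 0 = K$)
$W{\left(b \right)} = \frac{1}{24}$ ($W{\left(b \right)} = \frac{\frac{b}{3} \frac{1}{b}}{8} = \frac{1}{8} \cdot \frac{1}{3} = \frac{1}{24}$)
$W{\left(Z{\left(-5,7 \right)} \right)} - 29732 = \frac{1}{24} - 29732 = - \frac{713567}{24}$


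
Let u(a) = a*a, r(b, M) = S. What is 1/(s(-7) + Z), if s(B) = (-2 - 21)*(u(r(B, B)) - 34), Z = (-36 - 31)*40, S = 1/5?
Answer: -25/47473 ≈ -0.00052662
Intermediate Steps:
S = ⅕ ≈ 0.20000
Z = -2680 (Z = -67*40 = -2680)
r(b, M) = ⅕
u(a) = a²
s(B) = 19527/25 (s(B) = (-2 - 21)*((⅕)² - 34) = -23*(1/25 - 34) = -23*(-849/25) = 19527/25)
1/(s(-7) + Z) = 1/(19527/25 - 2680) = 1/(-47473/25) = -25/47473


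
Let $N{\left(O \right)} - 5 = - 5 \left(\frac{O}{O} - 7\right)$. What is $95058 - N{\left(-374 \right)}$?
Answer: $95023$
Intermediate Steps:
$N{\left(O \right)} = 35$ ($N{\left(O \right)} = 5 - 5 \left(\frac{O}{O} - 7\right) = 5 - 5 \left(1 - 7\right) = 5 - -30 = 5 + 30 = 35$)
$95058 - N{\left(-374 \right)} = 95058 - 35 = 95023$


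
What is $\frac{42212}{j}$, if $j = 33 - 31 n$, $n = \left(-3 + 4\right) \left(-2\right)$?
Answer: $\frac{42212}{95} \approx 444.34$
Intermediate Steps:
$n = -2$ ($n = 1 \left(-2\right) = -2$)
$j = 95$ ($j = 33 - -62 = 33 + 62 = 95$)
$\frac{42212}{j} = \frac{42212}{95}$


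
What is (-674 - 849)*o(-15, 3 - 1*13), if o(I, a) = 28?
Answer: -42644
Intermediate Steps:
(-674 - 849)*o(-15, 3 - 1*13) = (-674 - 849)*28 = -1523*28 = -42644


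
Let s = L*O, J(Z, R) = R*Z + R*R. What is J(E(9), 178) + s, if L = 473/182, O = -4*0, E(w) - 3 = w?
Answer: 33820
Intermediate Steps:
E(w) = 3 + w
O = 0
J(Z, R) = R² + R*Z (J(Z, R) = R*Z + R² = R² + R*Z)
L = 473/182 (L = 473*(1/182) = 473/182 ≈ 2.5989)
s = 0 (s = (473/182)*0 = 0)
J(E(9), 178) + s = 178*(178 + (3 + 9)) + 0 = 178*(178 + 12) + 0 = 178*190 + 0 = 33820 + 0 = 33820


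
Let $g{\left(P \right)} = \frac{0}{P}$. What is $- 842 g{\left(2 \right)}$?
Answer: $0$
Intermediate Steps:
$g{\left(P \right)} = 0$
$- 842 g{\left(2 \right)} = \left(-842\right) 0 = 0$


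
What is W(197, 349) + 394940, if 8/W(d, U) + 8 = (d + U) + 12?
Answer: 108608504/275 ≈ 3.9494e+5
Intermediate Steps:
W(d, U) = 8/(4 + U + d) (W(d, U) = 8/(-8 + ((d + U) + 12)) = 8/(-8 + ((U + d) + 12)) = 8/(-8 + (12 + U + d)) = 8/(4 + U + d))
W(197, 349) + 394940 = 8/(4 + 349 + 197) + 394940 = 8/550 + 394940 = 8*(1/550) + 394940 = 4/275 + 394940 = 108608504/275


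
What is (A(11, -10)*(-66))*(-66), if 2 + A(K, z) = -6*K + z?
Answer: -339768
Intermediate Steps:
A(K, z) = -2 + z - 6*K (A(K, z) = -2 + (-6*K + z) = -2 + (z - 6*K) = -2 + z - 6*K)
(A(11, -10)*(-66))*(-66) = ((-2 - 10 - 6*11)*(-66))*(-66) = ((-2 - 10 - 66)*(-66))*(-66) = -78*(-66)*(-66) = 5148*(-66) = -339768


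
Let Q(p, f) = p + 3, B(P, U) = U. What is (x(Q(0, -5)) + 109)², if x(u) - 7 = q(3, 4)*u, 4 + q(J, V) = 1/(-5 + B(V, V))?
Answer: 10201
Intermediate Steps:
Q(p, f) = 3 + p
q(J, V) = -4 + 1/(-5 + V)
x(u) = 7 - 5*u (x(u) = 7 + ((21 - 4*4)/(-5 + 4))*u = 7 + ((21 - 16)/(-1))*u = 7 + (-1*5)*u = 7 - 5*u)
(x(Q(0, -5)) + 109)² = ((7 - 5*(3 + 0)) + 109)² = ((7 - 5*3) + 109)² = ((7 - 15) + 109)² = (-8 + 109)² = 101² = 10201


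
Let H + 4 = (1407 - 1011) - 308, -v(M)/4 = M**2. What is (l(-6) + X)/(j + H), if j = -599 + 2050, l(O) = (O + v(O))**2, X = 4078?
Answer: 26578/1535 ≈ 17.315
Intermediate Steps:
v(M) = -4*M**2
H = 84 (H = -4 + ((1407 - 1011) - 308) = -4 + (396 - 308) = -4 + 88 = 84)
l(O) = (O - 4*O**2)**2
j = 1451
(l(-6) + X)/(j + H) = ((-6)**2*(-1 + 4*(-6))**2 + 4078)/(1451 + 84) = (36*(-1 - 24)**2 + 4078)/1535 = (36*(-25)**2 + 4078)*(1/1535) = (36*625 + 4078)*(1/1535) = (22500 + 4078)*(1/1535) = 26578*(1/1535) = 26578/1535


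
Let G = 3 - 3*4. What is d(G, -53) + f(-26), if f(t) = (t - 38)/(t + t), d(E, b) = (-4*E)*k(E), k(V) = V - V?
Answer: 16/13 ≈ 1.2308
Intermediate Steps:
k(V) = 0
G = -9 (G = 3 - 12 = -9)
d(E, b) = 0 (d(E, b) = -4*E*0 = 0)
f(t) = (-38 + t)/(2*t) (f(t) = (-38 + t)/((2*t)) = (-38 + t)*(1/(2*t)) = (-38 + t)/(2*t))
d(G, -53) + f(-26) = 0 + (1/2)*(-38 - 26)/(-26) = 0 + (1/2)*(-1/26)*(-64) = 0 + 16/13 = 16/13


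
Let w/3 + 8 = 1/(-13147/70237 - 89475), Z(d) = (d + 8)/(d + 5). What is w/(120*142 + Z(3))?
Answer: -603309840156/428383952669491 ≈ -0.0014083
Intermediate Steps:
Z(d) = (8 + d)/(5 + d)
w = -150827460039/6284468722 (w = -24 + 3/(-13147/70237 - 89475) = -24 + 3/(-6284468722/70237) = -24 + 3*(-70237/6284468722) = -24 - 210711/6284468722 = -150827460039/6284468722 ≈ -24.000)
w/(120*142 + Z(3)) = -150827460039/(6284468722*(120*142 + (8 + 3)/(5 + 3))) = -150827460039/(6284468722*(17040 + 11/8)) = -150827460039/(6284468722*136331/8) = -150827460039/6284468722*8/136331 = -603309840156/428383952669491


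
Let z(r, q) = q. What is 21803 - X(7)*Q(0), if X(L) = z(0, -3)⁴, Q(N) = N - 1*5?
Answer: 22208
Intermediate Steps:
Q(N) = -5 + N (Q(N) = N - 5 = -5 + N)
X(L) = 81 (X(L) = (-3)⁴ = 81)
21803 - X(7)*Q(0) = 21803 - 81*(-5 + 0) = 21803 - 81*(-5) = 21803 - 1*(-405) = 21803 + 405 = 22208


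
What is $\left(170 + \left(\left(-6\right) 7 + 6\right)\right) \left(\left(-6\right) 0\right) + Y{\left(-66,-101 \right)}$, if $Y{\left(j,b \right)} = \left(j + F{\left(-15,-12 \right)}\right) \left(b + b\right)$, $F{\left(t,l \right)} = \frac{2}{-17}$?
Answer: $\frac{227048}{17} \approx 13356.0$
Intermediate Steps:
$F{\left(t,l \right)} = - \frac{2}{17}$ ($F{\left(t,l \right)} = 2 \left(- \frac{1}{17}\right) = - \frac{2}{17}$)
$Y{\left(j,b \right)} = 2 b \left(- \frac{2}{17} + j\right)$ ($Y{\left(j,b \right)} = \left(j - \frac{2}{17}\right) \left(b + b\right) = \left(- \frac{2}{17} + j\right) 2 b = 2 b \left(- \frac{2}{17} + j\right)$)
$\left(170 + \left(\left(-6\right) 7 + 6\right)\right) \left(\left(-6\right) 0\right) + Y{\left(-66,-101 \right)} = \left(170 + \left(\left(-6\right) 7 + 6\right)\right) \left(\left(-6\right) 0\right) + \frac{2}{17} \left(-101\right) \left(-2 + 17 \left(-66\right)\right) = \left(170 + \left(-42 + 6\right)\right) 0 + \frac{2}{17} \left(-101\right) \left(-2 - 1122\right) = \left(170 - 36\right) 0 + \frac{2}{17} \left(-101\right) \left(-1124\right) = 134 \cdot 0 + \frac{227048}{17} = 0 + \frac{227048}{17} = \frac{227048}{17}$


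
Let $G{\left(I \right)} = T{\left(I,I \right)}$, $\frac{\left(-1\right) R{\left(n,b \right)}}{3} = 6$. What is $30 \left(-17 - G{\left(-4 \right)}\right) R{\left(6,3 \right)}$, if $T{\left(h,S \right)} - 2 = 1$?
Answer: $10800$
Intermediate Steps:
$T{\left(h,S \right)} = 3$ ($T{\left(h,S \right)} = 2 + 1 = 3$)
$R{\left(n,b \right)} = -18$ ($R{\left(n,b \right)} = \left(-3\right) 6 = -18$)
$G{\left(I \right)} = 3$
$30 \left(-17 - G{\left(-4 \right)}\right) R{\left(6,3 \right)} = 30 \left(-17 - 3\right) \left(-18\right) = 30 \left(-20\right) \left(-18\right) = \left(-600\right) \left(-18\right) = 10800$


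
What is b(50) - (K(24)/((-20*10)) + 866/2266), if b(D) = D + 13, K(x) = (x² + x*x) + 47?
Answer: 15547667/226600 ≈ 68.613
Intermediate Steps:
K(x) = 47 + 2*x² (K(x) = (x² + x²) + 47 = 2*x² + 47 = 47 + 2*x²)
b(D) = 13 + D
b(50) - (K(24)/((-20*10)) + 866/2266) = (13 + 50) - ((47 + 2*24²)/((-20*10)) + 866/2266) = 63 - ((47 + 2*576)/(-200) + 866*(1/2266)) = 63 - ((47 + 1152)*(-1/200) + 433/1133) = 63 - (1199*(-1/200) + 433/1133) = 63 - (-1199/200 + 433/1133) = 63 - 1*(-1271867/226600) = 63 + 1271867/226600 = 15547667/226600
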